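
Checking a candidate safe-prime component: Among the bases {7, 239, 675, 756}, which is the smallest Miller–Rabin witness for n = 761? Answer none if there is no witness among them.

n − 1 = 760 = 2^3 · 95, so s = 3 and d = 95.
Base 7: x_0 = 7^95 mod 761 = 135. x_0 is neither 1 nor 760, so continue squaring. x_1 = 135^2 mod 761 = 722. x_2 = 722^2 mod 761 = 760. x_2 ≡ −1, so 7 is not a witness.
Base 239: x_0 = 239^95 mod 761 = 722. x_0 is neither 1 nor 760, so continue squaring. x_1 = 722^2 mod 761 = 760. x_1 ≡ −1, so 239 is not a witness.
Base 675: x_0 = 675^95 mod 761 = 62. x_0 is neither 1 nor 760, so continue squaring. x_1 = 62^2 mod 761 = 39. x_2 = 39^2 mod 761 = 760. x_2 ≡ −1, so 675 is not a witness.
Base 756: x_0 = 756^95 mod 761 = 1. x_0 = 1, so 756 is not a witness.
No listed base is a witness for 761.

none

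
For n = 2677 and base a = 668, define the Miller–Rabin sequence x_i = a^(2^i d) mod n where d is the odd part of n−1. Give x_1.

2676

n − 1 = 2676 = 2^2 · 669, so s = 2 and d = 669.
x_0 = 668^669 mod 2677 = 550.
x_1 = 550^2 mod 2677 = 2676.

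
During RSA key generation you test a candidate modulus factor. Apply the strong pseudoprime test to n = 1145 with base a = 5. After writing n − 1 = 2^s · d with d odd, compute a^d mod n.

650

n − 1 = 1144 = 2^3 · 143, so s = 3 and d = 143.
5^143 mod 1145 = 650.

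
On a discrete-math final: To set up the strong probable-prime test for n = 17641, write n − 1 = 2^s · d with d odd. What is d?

Halving: 17640 → 8820 → 4410 → 2205; 2205 is odd.
So 17640 = 2^3 · 2205.

2205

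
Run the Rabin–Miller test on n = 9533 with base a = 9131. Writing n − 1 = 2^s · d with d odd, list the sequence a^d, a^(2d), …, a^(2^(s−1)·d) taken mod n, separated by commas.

9532, 1

n − 1 = 9532 = 2^2 · 2383, so s = 2 and d = 2383.
x_0 = 9131^2383 mod 9533 = 9532.
x_1 = 9532^2 mod 9533 = 1.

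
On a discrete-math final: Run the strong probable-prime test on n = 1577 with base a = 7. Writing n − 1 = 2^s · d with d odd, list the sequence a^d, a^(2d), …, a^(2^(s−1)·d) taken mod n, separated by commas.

30, 900, 999

n − 1 = 1576 = 2^3 · 197, so s = 3 and d = 197.
x_0 = 7^197 mod 1577 = 30.
x_1 = 30^2 mod 1577 = 900.
x_2 = 900^2 mod 1577 = 999.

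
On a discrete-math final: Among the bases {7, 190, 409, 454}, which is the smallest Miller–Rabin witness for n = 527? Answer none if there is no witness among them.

n − 1 = 526 = 2^1 · 263, so s = 1 and d = 263.
Base 7: x_0 = 7^263 mod 527 = 165. x_0 ∉ {1, 526} and s = 1, so 7 is a Miller–Rabin witness and 527 is composite.
Base 190: x_0 = 190^263 mod 527 = 436. x_0 ∉ {1, 526} and s = 1, so 190 is a Miller–Rabin witness and 527 is composite.
Base 409: x_0 = 409^263 mod 527 = 460. x_0 ∉ {1, 526} and s = 1, so 409 is a Miller–Rabin witness and 527 is composite.
Base 454: x_0 = 454^263 mod 527 = 143. x_0 ∉ {1, 526} and s = 1, so 454 is a Miller–Rabin witness and 527 is composite.
The smallest witness among the given bases is 7.

7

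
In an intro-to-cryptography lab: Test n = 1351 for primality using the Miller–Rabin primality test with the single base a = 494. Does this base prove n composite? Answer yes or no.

no

n − 1 = 1350 = 2^1 · 675, so s = 1 and d = 675.
x_0 = 494^675 mod 1351 = 1.
x_0 = 1, so 494 is not a witness.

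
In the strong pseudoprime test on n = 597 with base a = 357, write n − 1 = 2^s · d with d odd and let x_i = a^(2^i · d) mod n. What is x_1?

n − 1 = 596 = 2^2 · 149, so s = 2 and d = 149.
Repeated squaring mod 597: 357^1 ≡ 357, 357^2 ≡ 288, 357^4 ≡ 558, 357^8 ≡ 327, 357^16 ≡ 66, 357^32 ≡ 177, 357^64 ≡ 285, 357^128 ≡ 33.
149 = 128 + 16 + 4 + 1, so 357^149 ≡ 33·66·558·357 ≡ 321 (mod 597).
x_0 = 321.
x_1 = 321^2 mod 597 = 357.

357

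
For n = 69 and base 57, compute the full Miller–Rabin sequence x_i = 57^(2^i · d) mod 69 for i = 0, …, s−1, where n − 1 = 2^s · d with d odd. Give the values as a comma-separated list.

n − 1 = 68 = 2^2 · 17, so s = 2 and d = 17.
x_0 = 57^17 mod 69 = 60.
x_1 = 60^2 mod 69 = 12.

60, 12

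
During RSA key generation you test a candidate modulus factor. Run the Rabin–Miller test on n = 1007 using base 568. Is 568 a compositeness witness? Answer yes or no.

n − 1 = 1006 = 2^1 · 503, so s = 1 and d = 503.
x_0 = 568^503 mod 1007 = 408.
x_0 ∉ {1, 1006} and s = 1, so 568 is a Miller–Rabin witness and 1007 is composite.

yes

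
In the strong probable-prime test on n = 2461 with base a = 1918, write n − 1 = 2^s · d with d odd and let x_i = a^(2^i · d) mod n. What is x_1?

n − 1 = 2460 = 2^2 · 615, so s = 2 and d = 615.
Repeated squaring mod 2461: 1918^1 ≡ 1918, 1918^2 ≡ 1990, 1918^4 ≡ 351, 1918^8 ≡ 151, 1918^16 ≡ 652, 1918^32 ≡ 1812, 1918^64 ≡ 370, 1918^128 ≡ 1545, 1918^256 ≡ 2316, 1918^512 ≡ 1337.
615 = 512 + 64 + 32 + 4 + 2 + 1, so 1918^615 ≡ 1337·370·1812·351·1990·1918 ≡ 1812 (mod 2461).
x_0 = 1812.
x_1 = 1812^2 mod 2461 = 370.

370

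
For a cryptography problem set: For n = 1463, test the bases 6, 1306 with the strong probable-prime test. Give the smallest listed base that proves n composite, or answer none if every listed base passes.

n − 1 = 1462 = 2^1 · 731, so s = 1 and d = 731.
Base 6: x_0 = 6^731 mod 1463 = 853. x_0 ∉ {1, 1462} and s = 1, so 6 is a Miller–Rabin witness and 1463 is composite.
Base 1306: x_0 = 1306^731 mod 1463 = 184. x_0 ∉ {1, 1462} and s = 1, so 1306 is a Miller–Rabin witness and 1463 is composite.
The smallest witness among the given bases is 6.

6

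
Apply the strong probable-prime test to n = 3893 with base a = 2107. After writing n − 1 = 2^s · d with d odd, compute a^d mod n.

n − 1 = 3892 = 2^2 · 973, so s = 2 and d = 973.
2107^973 mod 3893 = 1784.

1784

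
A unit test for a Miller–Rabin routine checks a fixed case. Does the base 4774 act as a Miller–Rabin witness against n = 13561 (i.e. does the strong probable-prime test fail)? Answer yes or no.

n − 1 = 13560 = 2^3 · 1695, so s = 3 and d = 1695.
x_0 = 4774^1695 mod 13561 = 13560.
x_0 = 13560 ≡ −1, so 4774 is not a witness.

no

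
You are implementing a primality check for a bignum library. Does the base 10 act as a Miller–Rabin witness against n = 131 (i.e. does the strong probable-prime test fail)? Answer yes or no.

no

n − 1 = 130 = 2^1 · 65, so s = 1 and d = 65.
x_0 = 10^65 mod 131 = 130.
x_0 = 130 ≡ −1, so 10 is not a witness.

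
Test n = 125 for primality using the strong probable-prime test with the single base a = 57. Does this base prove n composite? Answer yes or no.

n − 1 = 124 = 2^2 · 31, so s = 2 and d = 31.
x_0 = 57^31 mod 125 = 68.
x_0 is neither 1 nor 124, so continue squaring.
x_1 = 68^2 mod 125 = 124.
x_1 ≡ −1, so 57 is not a witness.

no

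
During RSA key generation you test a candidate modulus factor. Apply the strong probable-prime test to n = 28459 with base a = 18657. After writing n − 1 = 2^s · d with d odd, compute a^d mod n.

25787

n − 1 = 28458 = 2^1 · 14229, so s = 1 and d = 14229.
By repeated squaring, 18657^14229 ≡ 25787 (mod 28459).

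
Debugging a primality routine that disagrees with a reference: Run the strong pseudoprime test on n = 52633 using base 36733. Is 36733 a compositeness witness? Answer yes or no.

n − 1 = 52632 = 2^3 · 6579, so s = 3 and d = 6579.
Repeated squaring mod 52633: 36733^1 ≡ 36733, 36733^2 ≡ 13701, 36733^4 ≡ 28123, 36733^8 ≡ 39671, 36733^16 ≡ 8908, 36733^32 ≡ 34533, 36733^64 ≡ 22208, 36733^128 ≡ 24054, 36733^256 ≡ 347, 36733^512 ≡ 15143, 36733^1024 ≡ 41101, 36733^2048 ≡ 36066, 36733^4096 ≡ 37027.
6579 = 4096 + 2048 + 256 + 128 + 32 + 16 + 2 + 1, so 36733^6579 ≡ 37027·36066·347·24054·34533·8908·13701·36733 ≡ 51808 (mod 52633).
x_0 = 36733^6579 mod 52633 = 51808.
x_0 is neither 1 nor 52632, so continue squaring.
x_1 = 51808^2 mod 52633 = 49029.
x_2 = 49029^2 mod 52633 = 41098.
Reached i = s−1 = 2 without hitting −1: 36733 is a Miller–Rabin witness and 52633 is composite.

yes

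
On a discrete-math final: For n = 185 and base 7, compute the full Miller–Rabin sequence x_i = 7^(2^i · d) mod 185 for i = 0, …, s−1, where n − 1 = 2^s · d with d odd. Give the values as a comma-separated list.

n − 1 = 184 = 2^3 · 23, so s = 3 and d = 23.
x_0 = 7^23 mod 185 = 83.
x_1 = 83^2 mod 185 = 44.
x_2 = 44^2 mod 185 = 86.

83, 44, 86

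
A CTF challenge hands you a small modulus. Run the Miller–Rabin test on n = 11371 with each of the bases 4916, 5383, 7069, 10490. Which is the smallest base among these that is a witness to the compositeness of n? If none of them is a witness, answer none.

4916

n − 1 = 11370 = 2^1 · 5685, so s = 1 and d = 5685.
Base 4916: x_0 = 4916^5685 mod 11371 = 3714. x_0 ∉ {1, 11370} and s = 1, so 4916 is a Miller–Rabin witness and 11371 is composite.
Base 5383: x_0 = 5383^5685 mod 11371 = 5355. x_0 ∉ {1, 11370} and s = 1, so 5383 is a Miller–Rabin witness and 11371 is composite.
Base 7069: x_0 = 7069^5685 mod 11371 = 4700. x_0 ∉ {1, 11370} and s = 1, so 7069 is a Miller–Rabin witness and 11371 is composite.
Base 10490: x_0 = 10490^5685 mod 11371 = 2295. x_0 ∉ {1, 11370} and s = 1, so 10490 is a Miller–Rabin witness and 11371 is composite.
The smallest witness among the given bases is 4916.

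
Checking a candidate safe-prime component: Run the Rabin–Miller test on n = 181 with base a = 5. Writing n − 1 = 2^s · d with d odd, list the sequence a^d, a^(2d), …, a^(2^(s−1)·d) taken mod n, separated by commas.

n − 1 = 180 = 2^2 · 45, so s = 2 and d = 45.
x_0 = 5^45 mod 181 = 1.
x_1 = 1^2 mod 181 = 1.

1, 1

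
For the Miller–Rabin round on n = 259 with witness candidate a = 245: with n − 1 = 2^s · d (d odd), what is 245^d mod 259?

154

n − 1 = 258 = 2^1 · 129, so s = 1 and d = 129.
Repeated squaring mod 259: 245^1 ≡ 245, 245^2 ≡ 196, 245^4 ≡ 84, 245^8 ≡ 63, 245^16 ≡ 84, 245^32 ≡ 63, 245^64 ≡ 84, 245^128 ≡ 63.
129 = 128 + 1, so 245^129 ≡ 63·245 ≡ 154 (mod 259).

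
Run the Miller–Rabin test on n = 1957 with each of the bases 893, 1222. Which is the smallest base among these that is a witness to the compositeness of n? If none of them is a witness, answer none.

n − 1 = 1956 = 2^2 · 489, so s = 2 and d = 489.
Base 893: x_0 = 893^489 mod 1957 = 228. x_0 is neither 1 nor 1956, so continue squaring. x_1 = 228^2 mod 1957 = 1102. Reached i = s−1 = 1 without hitting −1: 893 is a Miller–Rabin witness and 1957 is composite.
Base 1222: x_0 = 1222^489 mod 1957 = 1717. x_0 is neither 1 nor 1956, so continue squaring. x_1 = 1717^2 mod 1957 = 847. Reached i = s−1 = 1 without hitting −1: 1222 is a Miller–Rabin witness and 1957 is composite.
The smallest witness among the given bases is 893.

893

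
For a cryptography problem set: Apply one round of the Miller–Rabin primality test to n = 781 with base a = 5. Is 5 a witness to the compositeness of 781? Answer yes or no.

no

n − 1 = 780 = 2^2 · 195, so s = 2 and d = 195.
Repeated squaring mod 781: 5^1 ≡ 5, 5^2 ≡ 25, 5^4 ≡ 625, 5^8 ≡ 125, 5^16 ≡ 5, 5^32 ≡ 25, 5^64 ≡ 625, 5^128 ≡ 125.
195 = 128 + 64 + 2 + 1, so 5^195 ≡ 125·625·25·5 ≡ 1 (mod 781).
x_0 = 5^195 mod 781 = 1.
x_0 = 1, so 5 is not a witness.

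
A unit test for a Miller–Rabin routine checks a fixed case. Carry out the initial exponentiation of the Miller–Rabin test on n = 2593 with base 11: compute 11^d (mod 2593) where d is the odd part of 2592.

n − 1 = 2592 = 2^5 · 81, so s = 5 and d = 81.
Repeated squaring mod 2593: 11^1 ≡ 11, 11^2 ≡ 121, 11^4 ≡ 1676, 11^8 ≡ 757, 11^16 ≡ 2589, 11^32 ≡ 16, 11^64 ≡ 256.
81 = 64 + 16 + 1, so 11^81 ≡ 256·2589·11 ≡ 1701 (mod 2593).

1701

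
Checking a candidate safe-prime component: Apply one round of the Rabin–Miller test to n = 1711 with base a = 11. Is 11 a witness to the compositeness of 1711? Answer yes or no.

yes

n − 1 = 1710 = 2^1 · 855, so s = 1 and d = 855.
x_0 = 11^855 mod 1711 = 1294.
x_0 ∉ {1, 1710} and s = 1, so 11 is a Miller–Rabin witness and 1711 is composite.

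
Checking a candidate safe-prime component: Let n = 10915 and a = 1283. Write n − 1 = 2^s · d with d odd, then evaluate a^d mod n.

n − 1 = 10914 = 2^1 · 5457, so s = 1 and d = 5457.
Repeated squaring mod 10915: 1283^1 ≡ 1283, 1283^2 ≡ 8839, 1283^4 ≡ 9266, 1283^8 ≡ 1366, 1283^16 ≡ 10406, 1283^32 ≡ 8036, 1283^64 ≡ 4156, 1283^128 ≡ 4806, 1283^256 ≡ 1496, 1283^512 ≡ 441, 1283^1024 ≡ 8926, 1283^2048 ≡ 4891, 1283^4096 ≡ 7116.
5457 = 4096 + 1024 + 256 + 64 + 16 + 1, so 1283^5457 ≡ 7116·8926·1496·4156·10406·1283 ≡ 7448 (mod 10915).

7448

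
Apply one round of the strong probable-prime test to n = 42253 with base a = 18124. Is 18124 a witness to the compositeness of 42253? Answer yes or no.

n − 1 = 42252 = 2^2 · 10563, so s = 2 and d = 10563.
Repeated squaring mod 42253: 18124^1 ≡ 18124, 18124^2 ≡ 4554, 18124^4 ≡ 34946, 18124^8 ≡ 26710, 18124^16 ≡ 24448, 18124^32 ≡ 36019, 18124^64 ≡ 32249, 18124^128 ≡ 24912, 18124^256 ≡ 37933, 18124^512 ≡ 28827, 18124^1024 ≡ 6178, 18124^2048 ≡ 13225, 18124^4096 ≡ 15458, 18124^8192 ≡ 9049.
10563 = 8192 + 2048 + 256 + 64 + 2 + 1, so 18124^10563 ≡ 9049·13225·37933·32249·4554·18124 ≡ 14789 (mod 42253).
x_0 = 18124^10563 mod 42253 = 14789.
x_0 is neither 1 nor 42252, so continue squaring.
x_1 = 14789^2 mod 42253 = 12993.
Reached i = s−1 = 1 without hitting −1: 18124 is a Miller–Rabin witness and 42253 is composite.

yes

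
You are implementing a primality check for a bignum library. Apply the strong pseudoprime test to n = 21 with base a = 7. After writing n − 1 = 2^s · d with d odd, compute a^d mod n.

n − 1 = 20 = 2^2 · 5, so s = 2 and d = 5.
By repeated squaring, 7^5 ≡ 7 (mod 21).

7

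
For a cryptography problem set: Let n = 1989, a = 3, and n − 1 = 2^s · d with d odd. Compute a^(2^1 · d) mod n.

315

n − 1 = 1988 = 2^2 · 497, so s = 2 and d = 497.
x_0 = 3^497 mod 1989 = 360.
x_1 = 360^2 mod 1989 = 315.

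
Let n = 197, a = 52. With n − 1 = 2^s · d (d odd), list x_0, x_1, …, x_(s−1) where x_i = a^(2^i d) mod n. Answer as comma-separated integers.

14, 196

n − 1 = 196 = 2^2 · 49, so s = 2 and d = 49.
x_0 = 52^49 mod 197 = 14.
x_1 = 14^2 mod 197 = 196.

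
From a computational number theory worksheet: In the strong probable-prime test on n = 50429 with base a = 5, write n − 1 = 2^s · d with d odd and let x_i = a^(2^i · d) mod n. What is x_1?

n − 1 = 50428 = 2^2 · 12607, so s = 2 and d = 12607.
x_0 = 5^12607 mod 50429 = 4908.
x_1 = 4908^2 mod 50429 = 33831.

33831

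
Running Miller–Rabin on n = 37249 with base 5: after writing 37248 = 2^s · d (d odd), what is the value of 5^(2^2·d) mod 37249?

3924

n − 1 = 37248 = 2^7 · 291, so s = 7 and d = 291.
x_0 = 5^291 mod 37249 = 9139.
x_1 = 9139^2 mod 37249 = 9063.
x_2 = 9063^2 mod 37249 = 3924.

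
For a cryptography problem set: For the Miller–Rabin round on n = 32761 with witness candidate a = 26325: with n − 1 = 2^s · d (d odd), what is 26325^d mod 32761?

10861

n − 1 = 32760 = 2^3 · 4095, so s = 3 and d = 4095.
Repeated squaring mod 32761: 26325^1 ≡ 26325, 26325^2 ≡ 12192, 26325^4 ≡ 8207, 26325^8 ≡ 30994, 26325^16 ≡ 9994, 26325^32 ≡ 24508, 26325^64 ≡ 1890, 26325^128 ≡ 1151, 26325^256 ≡ 14361, 26325^512 ≡ 7826, 26325^1024 ≡ 15967, 26325^2048 ≡ 31748.
4095 = 2048 + 1024 + 512 + 256 + 128 + 64 + 32 + 16 + 8 + 4 + 2 + 1, so 26325^4095 ≡ 31748·15967·7826·14361·1151·1890·24508·9994·30994·8207·12192·26325 ≡ 10861 (mod 32761).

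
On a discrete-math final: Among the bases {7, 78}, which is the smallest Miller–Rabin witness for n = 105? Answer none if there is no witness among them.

7

n − 1 = 104 = 2^3 · 13, so s = 3 and d = 13.
Base 7: x_0 = 7^13 mod 105 = 7. x_0 is neither 1 nor 104, so continue squaring. x_1 = 7^2 mod 105 = 49. x_2 = 49^2 mod 105 = 91. Reached i = s−1 = 2 without hitting −1: 7 is a Miller–Rabin witness and 105 is composite.
Base 78: x_0 = 78^13 mod 105 = 78. x_0 is neither 1 nor 104, so continue squaring. x_1 = 78^2 mod 105 = 99. x_2 = 99^2 mod 105 = 36. Reached i = s−1 = 2 without hitting −1: 78 is a Miller–Rabin witness and 105 is composite.
The smallest witness among the given bases is 7.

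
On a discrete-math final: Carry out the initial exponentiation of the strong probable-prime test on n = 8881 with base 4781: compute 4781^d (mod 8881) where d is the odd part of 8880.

7876

n − 1 = 8880 = 2^4 · 555, so s = 4 and d = 555.
Repeated squaring mod 8881: 4781^1 ≡ 4781, 4781^2 ≡ 7148, 4781^4 ≡ 1511, 4781^8 ≡ 704, 4781^16 ≡ 7161, 4781^32 ≡ 1027, 4781^64 ≡ 6771, 4781^128 ≡ 2719, 4781^256 ≡ 3969, 4781^512 ≡ 6948.
555 = 512 + 32 + 8 + 2 + 1, so 4781^555 ≡ 6948·1027·704·7148·4781 ≡ 7876 (mod 8881).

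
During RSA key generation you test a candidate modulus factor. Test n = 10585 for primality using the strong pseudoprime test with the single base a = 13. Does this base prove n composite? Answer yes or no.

n − 1 = 10584 = 2^3 · 1323, so s = 3 and d = 1323.
x_0 = 13^1323 mod 10585 = 6872.
x_0 is neither 1 nor 10584, so continue squaring.
x_1 = 6872^2 mod 10585 = 4699.
x_2 = 4699^2 mod 10585 = 291.
Reached i = s−1 = 2 without hitting −1: 13 is a Miller–Rabin witness and 10585 is composite.

yes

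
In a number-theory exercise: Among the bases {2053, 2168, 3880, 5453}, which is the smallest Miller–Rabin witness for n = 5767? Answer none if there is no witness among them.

2168

n − 1 = 5766 = 2^1 · 2883, so s = 1 and d = 2883.
Base 2053: x_0 = 2053^2883 mod 5767 = 5766. x_0 = 5766 ≡ −1, so 2053 is not a witness.
Base 2168: x_0 = 2168^2883 mod 5767 = 2273. x_0 ∉ {1, 5766} and s = 1, so 2168 is a Miller–Rabin witness and 5767 is composite.
Base 3880: x_0 = 3880^2883 mod 5767 = 4762. x_0 ∉ {1, 5766} and s = 1, so 3880 is a Miller–Rabin witness and 5767 is composite.
Base 5453: x_0 = 5453^2883 mod 5767 = 10. x_0 ∉ {1, 5766} and s = 1, so 5453 is a Miller–Rabin witness and 5767 is composite.
The smallest witness among the given bases is 2168.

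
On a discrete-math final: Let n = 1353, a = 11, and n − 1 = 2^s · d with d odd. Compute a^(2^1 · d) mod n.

1210

n − 1 = 1352 = 2^3 · 169, so s = 3 and d = 169.
x_0 = 11^169 mod 1353 = 176.
x_1 = 176^2 mod 1353 = 1210.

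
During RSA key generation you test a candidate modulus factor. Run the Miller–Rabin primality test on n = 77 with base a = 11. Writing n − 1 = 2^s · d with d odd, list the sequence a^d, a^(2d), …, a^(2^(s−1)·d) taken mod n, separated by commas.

n − 1 = 76 = 2^2 · 19, so s = 2 and d = 19.
x_0 = 11^19 mod 77 = 11.
x_1 = 11^2 mod 77 = 44.

11, 44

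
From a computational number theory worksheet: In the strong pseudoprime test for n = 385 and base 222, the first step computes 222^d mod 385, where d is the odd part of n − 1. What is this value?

n − 1 = 384 = 2^7 · 3, so s = 7 and d = 3.
222^3 mod 385 = 118.

118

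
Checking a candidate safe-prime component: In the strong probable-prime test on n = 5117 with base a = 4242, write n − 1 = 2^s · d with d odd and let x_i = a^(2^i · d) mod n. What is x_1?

1330

n − 1 = 5116 = 2^2 · 1279, so s = 2 and d = 1279.
Repeated squaring mod 5117: 4242^1 ≡ 4242, 4242^2 ≡ 3192, 4242^4 ≡ 917, 4242^8 ≡ 1701, 4242^16 ≡ 2296, 4242^32 ≡ 1106, 4242^64 ≡ 273, 4242^128 ≡ 2891, 4242^256 ≡ 1820, 4242^512 ≡ 1701, 4242^1024 ≡ 2296.
1279 = 1024 + 128 + 64 + 32 + 16 + 8 + 4 + 2 + 1, so 4242^1279 ≡ 2296·2891·273·1106·2296·1701·917·3192·4242 ≡ 546 (mod 5117).
x_0 = 546.
x_1 = 546^2 mod 5117 = 1330.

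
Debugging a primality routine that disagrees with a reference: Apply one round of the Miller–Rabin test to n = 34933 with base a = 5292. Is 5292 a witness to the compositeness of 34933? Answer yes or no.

n − 1 = 34932 = 2^2 · 8733, so s = 2 and d = 8733.
x_0 = 5292^8733 mod 34933 = 25750.
x_0 is neither 1 nor 34932, so continue squaring.
x_1 = 25750^2 mod 34933 = 34160.
Reached i = s−1 = 1 without hitting −1: 5292 is a Miller–Rabin witness and 34933 is composite.

yes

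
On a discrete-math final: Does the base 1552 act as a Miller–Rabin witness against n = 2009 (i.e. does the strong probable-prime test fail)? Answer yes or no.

n − 1 = 2008 = 2^3 · 251, so s = 3 and d = 251.
x_0 = 1552^251 mod 2009 = 1571.
x_0 is neither 1 nor 2008, so continue squaring.
x_1 = 1571^2 mod 2009 = 989.
x_2 = 989^2 mod 2009 = 1747.
Reached i = s−1 = 2 without hitting −1: 1552 is a Miller–Rabin witness and 2009 is composite.

yes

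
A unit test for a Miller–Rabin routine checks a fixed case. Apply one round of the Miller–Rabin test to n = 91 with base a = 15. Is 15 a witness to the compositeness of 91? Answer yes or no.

n − 1 = 90 = 2^1 · 45, so s = 1 and d = 45.
x_0 = 15^45 mod 91 = 57.
x_0 ∉ {1, 90} and s = 1, so 15 is a Miller–Rabin witness and 91 is composite.

yes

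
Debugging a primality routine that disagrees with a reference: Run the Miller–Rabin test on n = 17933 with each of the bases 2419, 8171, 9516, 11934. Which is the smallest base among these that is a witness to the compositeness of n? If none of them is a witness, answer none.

2419

n − 1 = 17932 = 2^2 · 4483, so s = 2 and d = 4483.
Base 2419: x_0 = 2419^4483 mod 17933 = 4475. x_0 is neither 1 nor 17932, so continue squaring. x_1 = 4475^2 mod 17933 = 12397. Reached i = s−1 = 1 without hitting −1: 2419 is a Miller–Rabin witness and 17933 is composite.
Base 8171: x_0 = 8171^4483 mod 17933 = 15435. x_0 is neither 1 nor 17932, so continue squaring. x_1 = 15435^2 mod 17933 = 17253. Reached i = s−1 = 1 without hitting −1: 8171 is a Miller–Rabin witness and 17933 is composite.
Base 9516: x_0 = 9516^4483 mod 17933 = 6836. x_0 is neither 1 nor 17932, so continue squaring. x_1 = 6836^2 mod 17933 = 15431. Reached i = s−1 = 1 without hitting −1: 9516 is a Miller–Rabin witness and 17933 is composite.
Base 11934: x_0 = 11934^4483 mod 17933 = 10447. x_0 is neither 1 nor 17932, so continue squaring. x_1 = 10447^2 mod 17933 = 17504. Reached i = s−1 = 1 without hitting −1: 11934 is a Miller–Rabin witness and 17933 is composite.
The smallest witness among the given bases is 2419.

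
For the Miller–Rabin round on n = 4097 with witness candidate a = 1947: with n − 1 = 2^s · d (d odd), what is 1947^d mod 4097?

1947

n − 1 = 4096 = 2^12 · 1, so s = 12 and d = 1.
1947^1 mod 4097 = 1947.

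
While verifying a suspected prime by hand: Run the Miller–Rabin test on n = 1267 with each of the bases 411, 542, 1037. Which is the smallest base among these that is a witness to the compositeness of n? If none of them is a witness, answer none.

n − 1 = 1266 = 2^1 · 633, so s = 1 and d = 633.
Base 411: x_0 = 411^633 mod 1267 = 1266. x_0 = 1266 ≡ −1, so 411 is not a witness.
Base 542: x_0 = 542^633 mod 1267 = 1266. x_0 = 1266 ≡ −1, so 542 is not a witness.
Base 1037: x_0 = 1037^633 mod 1267 = 1. x_0 = 1, so 1037 is not a witness.
No listed base is a witness for 1267.

none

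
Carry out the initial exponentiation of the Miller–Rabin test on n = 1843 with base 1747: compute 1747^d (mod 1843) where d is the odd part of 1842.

n − 1 = 1842 = 2^1 · 921, so s = 1 and d = 921.
1747^921 mod 1843 = 1747.

1747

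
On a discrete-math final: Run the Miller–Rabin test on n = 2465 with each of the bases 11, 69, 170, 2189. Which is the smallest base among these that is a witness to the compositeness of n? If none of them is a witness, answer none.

n − 1 = 2464 = 2^5 · 77, so s = 5 and d = 77.
Base 11: x_0 = 11^77 mod 2465 = 1061. x_0 is neither 1 nor 2464, so continue squaring. x_1 = 1061^2 mod 2465 = 1681. x_2 = 1681^2 mod 2465 = 871. x_3 = 871^2 mod 2465 = 1886. x_4 = 1886^2 mod 2465 = 1. x_4 = 1 but x_3 ≠ ±1, a nontrivial square root of 1 — 11 is a witness and 2465 is composite.
Base 69: x_0 = 69^77 mod 2465 = 2279. x_0 is neither 1 nor 2464, so continue squaring. x_1 = 2279^2 mod 2465 = 86. x_2 = 86^2 mod 2465 = 1. x_2 = 1 but x_1 ≠ ±1, a nontrivial square root of 1 — 69 is a witness and 2465 is composite.
Base 170: x_0 = 170^77 mod 2465 = 1190. x_0 is neither 1 nor 2464, so continue squaring. x_1 = 1190^2 mod 2465 = 1190. x_2 = 1190^2 mod 2465 = 1190. x_3 = 1190^2 mod 2465 = 1190. x_4 = 1190^2 mod 2465 = 1190. Reached i = s−1 = 4 without hitting −1: 170 is a Miller–Rabin witness and 2465 is composite.
Base 2189: x_0 = 2189^77 mod 2465 = 829. x_0 is neither 1 nor 2464, so continue squaring. x_1 = 829^2 mod 2465 = 1971. x_2 = 1971^2 mod 2465 = 1. x_2 = 1 but x_1 ≠ ±1, a nontrivial square root of 1 — 2189 is a witness and 2465 is composite.
The smallest witness among the given bases is 11.

11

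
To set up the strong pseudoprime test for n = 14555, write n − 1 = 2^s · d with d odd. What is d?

Halving: 14554 → 7277; 7277 is odd.
So 14554 = 2^1 · 7277.

7277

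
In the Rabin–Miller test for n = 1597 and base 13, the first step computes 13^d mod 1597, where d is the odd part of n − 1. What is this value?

987

n − 1 = 1596 = 2^2 · 399, so s = 2 and d = 399.
Repeated squaring mod 1597: 13^1 ≡ 13, 13^2 ≡ 169, 13^4 ≡ 1412, 13^8 ≡ 688, 13^16 ≡ 632, 13^32 ≡ 174, 13^64 ≡ 1530, 13^128 ≡ 1295, 13^256 ≡ 175.
399 = 256 + 128 + 8 + 4 + 2 + 1, so 13^399 ≡ 175·1295·688·1412·169·13 ≡ 987 (mod 1597).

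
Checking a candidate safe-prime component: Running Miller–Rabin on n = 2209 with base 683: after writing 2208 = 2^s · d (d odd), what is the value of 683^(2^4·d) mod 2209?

471

n − 1 = 2208 = 2^5 · 69, so s = 5 and d = 69.
Repeated squaring mod 2209: 683^1 ≡ 683, 683^2 ≡ 390, 683^4 ≡ 1888, 683^8 ≡ 1427, 683^16 ≡ 1840, 683^32 ≡ 1412, 683^64 ≡ 1226.
69 = 64 + 4 + 1, so 683^69 ≡ 1226·1888·683 ≡ 1411 (mod 2209).
x_0 = 1411.
x_1 = 1411^2 mod 2209 = 612.
x_2 = 612^2 mod 2209 = 1223.
x_3 = 1223^2 mod 2209 = 236.
x_4 = 236^2 mod 2209 = 471.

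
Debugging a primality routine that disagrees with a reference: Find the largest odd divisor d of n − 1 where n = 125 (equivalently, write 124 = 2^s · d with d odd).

31

Halving: 124 → 62 → 31; 31 is odd.
So 124 = 2^2 · 31.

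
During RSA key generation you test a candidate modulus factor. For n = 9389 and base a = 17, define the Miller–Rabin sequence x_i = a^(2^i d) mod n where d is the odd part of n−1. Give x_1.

n − 1 = 9388 = 2^2 · 2347, so s = 2 and d = 2347.
Repeated squaring mod 9389: 17^1 ≡ 17, 17^2 ≡ 289, 17^4 ≡ 8409, 17^8 ≡ 2722, 17^16 ≡ 1363, 17^32 ≡ 8136, 17^64 ≡ 2046, 17^128 ≡ 8011, 17^256 ≡ 2306, 17^512 ≡ 3462, 17^1024 ≡ 5080, 17^2048 ≡ 5428.
2347 = 2048 + 256 + 32 + 8 + 2 + 1, so 17^2347 ≡ 5428·2306·8136·2722·289·17 ≡ 5768 (mod 9389).
x_0 = 5768.
x_1 = 5768^2 mod 9389 = 4597.

4597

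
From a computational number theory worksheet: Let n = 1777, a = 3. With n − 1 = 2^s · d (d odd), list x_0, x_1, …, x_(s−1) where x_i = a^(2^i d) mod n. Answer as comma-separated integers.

n − 1 = 1776 = 2^4 · 111, so s = 4 and d = 111.
x_0 = 3^111 mod 1777 = 1669.
x_1 = 1669^2 mod 1777 = 1002.
x_2 = 1002^2 mod 1777 = 1776.
x_3 = 1776^2 mod 1777 = 1.

1669, 1002, 1776, 1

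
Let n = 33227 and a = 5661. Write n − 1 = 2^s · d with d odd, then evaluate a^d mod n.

15793

n − 1 = 33226 = 2^1 · 16613, so s = 1 and d = 16613.
5661^16613 mod 33227 = 15793.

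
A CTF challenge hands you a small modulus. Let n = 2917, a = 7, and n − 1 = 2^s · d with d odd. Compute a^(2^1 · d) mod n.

2916

n − 1 = 2916 = 2^2 · 729, so s = 2 and d = 729.
x_0 = 7^729 mod 2917 = 2863.
x_1 = 2863^2 mod 2917 = 2916.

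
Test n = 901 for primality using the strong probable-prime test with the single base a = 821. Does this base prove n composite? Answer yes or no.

n − 1 = 900 = 2^2 · 225, so s = 2 and d = 225.
By repeated squaring, 821^225 ≡ 141 (mod 901).
x_0 = 821^225 mod 901 = 141.
x_0 is neither 1 nor 900, so continue squaring.
x_1 = 141^2 mod 901 = 59.
Reached i = s−1 = 1 without hitting −1: 821 is a Miller–Rabin witness and 901 is composite.

yes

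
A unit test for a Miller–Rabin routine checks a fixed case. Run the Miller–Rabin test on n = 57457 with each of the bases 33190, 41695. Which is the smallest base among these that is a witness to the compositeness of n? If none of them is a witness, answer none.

n − 1 = 57456 = 2^4 · 3591, so s = 4 and d = 3591.
Base 33190: x_0 = 33190^3591 mod 57457 = 49510. x_0 is neither 1 nor 57456, so continue squaring. x_1 = 49510^2 mod 57457 = 9566. x_2 = 9566^2 mod 57457 = 36812. x_3 = 36812^2 mod 57457 = 57456. x_3 ≡ −1, so 33190 is not a witness.
Base 41695: x_0 = 41695^3591 mod 57457 = 36812. x_0 is neither 1 nor 57456, so continue squaring. x_1 = 36812^2 mod 57457 = 57456. x_1 ≡ −1, so 41695 is not a witness.
No listed base is a witness for 57457.

none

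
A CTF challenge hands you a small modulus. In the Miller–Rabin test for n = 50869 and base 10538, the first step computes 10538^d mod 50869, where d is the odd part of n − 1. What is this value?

4038

n − 1 = 50868 = 2^2 · 12717, so s = 2 and d = 12717.
10538^12717 mod 50869 = 4038.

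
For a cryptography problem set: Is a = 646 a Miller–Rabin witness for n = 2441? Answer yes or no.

no

n − 1 = 2440 = 2^3 · 305, so s = 3 and d = 305.
x_0 = 646^305 mod 2441 = 1319.
x_0 is neither 1 nor 2440, so continue squaring.
x_1 = 1319^2 mod 2441 = 1769.
x_2 = 1769^2 mod 2441 = 2440.
x_2 ≡ −1, so 646 is not a witness.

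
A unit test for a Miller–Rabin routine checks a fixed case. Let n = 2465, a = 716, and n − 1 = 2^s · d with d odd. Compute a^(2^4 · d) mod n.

1

n − 1 = 2464 = 2^5 · 77, so s = 5 and d = 77.
x_0 = 716^77 mod 2465 = 1596.
x_1 = 1596^2 mod 2465 = 871.
x_2 = 871^2 mod 2465 = 1886.
x_3 = 1886^2 mod 2465 = 1.
x_4 = 1^2 mod 2465 = 1.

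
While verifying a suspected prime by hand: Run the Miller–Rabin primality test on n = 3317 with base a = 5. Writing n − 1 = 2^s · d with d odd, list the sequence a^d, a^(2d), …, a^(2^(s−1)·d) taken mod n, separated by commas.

1028, 1978

n − 1 = 3316 = 2^2 · 829, so s = 2 and d = 829.
x_0 = 5^829 mod 3317 = 1028.
x_1 = 1028^2 mod 3317 = 1978.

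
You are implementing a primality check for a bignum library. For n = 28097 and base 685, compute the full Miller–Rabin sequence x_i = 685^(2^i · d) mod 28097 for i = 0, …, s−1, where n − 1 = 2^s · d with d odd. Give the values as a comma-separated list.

5572, 28096, 1, 1, 1, 1

n − 1 = 28096 = 2^6 · 439, so s = 6 and d = 439.
x_0 = 685^439 mod 28097 = 5572.
x_1 = 5572^2 mod 28097 = 28096.
x_2 = 28096^2 mod 28097 = 1.
x_3 = 1^2 mod 28097 = 1.
x_4 = 1^2 mod 28097 = 1.
x_5 = 1^2 mod 28097 = 1.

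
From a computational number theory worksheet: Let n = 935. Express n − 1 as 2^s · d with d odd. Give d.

Halving: 934 → 467; 467 is odd.
So 934 = 2^1 · 467.

467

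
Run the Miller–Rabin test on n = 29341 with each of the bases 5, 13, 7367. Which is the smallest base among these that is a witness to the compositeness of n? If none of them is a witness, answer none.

5

n − 1 = 29340 = 2^2 · 7335, so s = 2 and d = 7335.
Base 5: x_0 = 5^7335 mod 29341 = 15127. x_0 is neither 1 nor 29340, so continue squaring. x_1 = 15127^2 mod 29341 = 25011. Reached i = s−1 = 1 without hitting −1: 5 is a Miller–Rabin witness and 29341 is composite.
Base 13: x_0 = 13^7335 mod 29341 = 8541. x_0 is neither 1 nor 29340, so continue squaring. x_1 = 8541^2 mod 29341 = 6955. Reached i = s−1 = 1 without hitting −1: 13 is a Miller–Rabin witness and 29341 is composite.
Base 7367: x_0 = 7367^7335 mod 29341 = 18240. x_0 is neither 1 nor 29340, so continue squaring. x_1 = 18240^2 mod 29341 = 1. x_1 = 1 but x_0 ≠ ±1, a nontrivial square root of 1 — 7367 is a witness and 29341 is composite.
The smallest witness among the given bases is 5.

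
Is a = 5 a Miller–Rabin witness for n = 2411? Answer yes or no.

no

n − 1 = 2410 = 2^1 · 1205, so s = 1 and d = 1205.
x_0 = 5^1205 mod 2411 = 1.
x_0 = 1, so 5 is not a witness.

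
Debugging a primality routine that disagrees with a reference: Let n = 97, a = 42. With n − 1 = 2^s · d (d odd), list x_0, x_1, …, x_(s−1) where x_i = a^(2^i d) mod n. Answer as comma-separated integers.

77, 12, 47, 75, 96

n − 1 = 96 = 2^5 · 3, so s = 5 and d = 3.
x_0 = 42^3 mod 97 = 77.
x_1 = 77^2 mod 97 = 12.
x_2 = 12^2 mod 97 = 47.
x_3 = 47^2 mod 97 = 75.
x_4 = 75^2 mod 97 = 96.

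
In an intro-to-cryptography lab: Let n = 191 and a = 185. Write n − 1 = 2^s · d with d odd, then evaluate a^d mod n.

n − 1 = 190 = 2^1 · 95, so s = 1 and d = 95.
By repeated squaring, 185^95 ≡ 190 (mod 191).

190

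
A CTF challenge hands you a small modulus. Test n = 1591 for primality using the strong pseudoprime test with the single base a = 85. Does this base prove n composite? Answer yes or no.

n − 1 = 1590 = 2^1 · 795, so s = 1 and d = 795.
x_0 = 85^795 mod 1591 = 1590.
x_0 = 1590 ≡ −1, so 85 is not a witness.

no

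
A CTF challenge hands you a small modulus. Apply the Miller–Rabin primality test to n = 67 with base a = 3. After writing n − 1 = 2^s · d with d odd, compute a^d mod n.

n − 1 = 66 = 2^1 · 33, so s = 1 and d = 33.
3^33 mod 67 = 66.

66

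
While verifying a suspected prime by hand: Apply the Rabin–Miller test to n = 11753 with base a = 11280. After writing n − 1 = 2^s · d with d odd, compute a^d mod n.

9861

n − 1 = 11752 = 2^3 · 1469, so s = 3 and d = 1469.
11280^1469 mod 11753 = 9861.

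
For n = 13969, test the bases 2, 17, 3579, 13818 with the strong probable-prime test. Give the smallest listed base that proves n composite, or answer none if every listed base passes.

n − 1 = 13968 = 2^4 · 873, so s = 4 and d = 873.
Base 2: x_0 = 2^873 mod 13969 = 114. x_0 is neither 1 nor 13968, so continue squaring. x_1 = 114^2 mod 13969 = 12996. x_2 = 12996^2 mod 13969 = 10806. x_3 = 10806^2 mod 13969 = 2765. Reached i = s−1 = 3 without hitting −1: 2 is a Miller–Rabin witness and 13969 is composite.
Base 17: x_0 = 17^873 mod 13969 = 943. x_0 is neither 1 nor 13968, so continue squaring. x_1 = 943^2 mod 13969 = 9202. x_2 = 9202^2 mod 13969 = 10695. x_3 = 10695^2 mod 13969 = 4853. Reached i = s−1 = 3 without hitting −1: 17 is a Miller–Rabin witness and 13969 is composite.
Base 3579: x_0 = 3579^873 mod 13969 = 9202. x_0 is neither 1 nor 13968, so continue squaring. x_1 = 9202^2 mod 13969 = 10695. x_2 = 10695^2 mod 13969 = 4853. x_3 = 4853^2 mod 13969 = 13844. Reached i = s−1 = 3 without hitting −1: 3579 is a Miller–Rabin witness and 13969 is composite.
Base 13818: x_0 = 13818^873 mod 13969 = 172. x_0 is neither 1 nor 13968, so continue squaring. x_1 = 172^2 mod 13969 = 1646. x_2 = 1646^2 mod 13969 = 13299. x_3 = 13299^2 mod 13969 = 1892. Reached i = s−1 = 3 without hitting −1: 13818 is a Miller–Rabin witness and 13969 is composite.
The smallest witness among the given bases is 2.

2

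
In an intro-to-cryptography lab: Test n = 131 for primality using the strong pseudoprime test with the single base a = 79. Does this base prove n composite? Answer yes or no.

n − 1 = 130 = 2^1 · 65, so s = 1 and d = 65.
x_0 = 79^65 mod 131 = 130.
x_0 = 130 ≡ −1, so 79 is not a witness.

no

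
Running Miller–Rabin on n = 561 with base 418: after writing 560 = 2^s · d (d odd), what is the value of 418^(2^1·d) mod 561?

n − 1 = 560 = 2^4 · 35, so s = 4 and d = 35.
x_0 = 418^35 mod 561 = 286.
x_1 = 286^2 mod 561 = 451.

451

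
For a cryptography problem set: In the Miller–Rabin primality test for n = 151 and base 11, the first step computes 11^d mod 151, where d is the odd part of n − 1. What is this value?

1

n − 1 = 150 = 2^1 · 75, so s = 1 and d = 75.
Repeated squaring mod 151: 11^1 ≡ 11, 11^2 ≡ 121, 11^4 ≡ 145, 11^8 ≡ 36, 11^16 ≡ 88, 11^32 ≡ 43, 11^64 ≡ 37.
75 = 64 + 8 + 2 + 1, so 11^75 ≡ 37·36·121·11 ≡ 1 (mod 151).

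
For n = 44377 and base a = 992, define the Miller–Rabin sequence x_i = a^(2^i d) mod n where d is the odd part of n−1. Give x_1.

n − 1 = 44376 = 2^3 · 5547, so s = 3 and d = 5547.
x_0 = 992^5547 mod 44377 = 34201.
x_1 = 34201^2 mod 44377 = 19435.

19435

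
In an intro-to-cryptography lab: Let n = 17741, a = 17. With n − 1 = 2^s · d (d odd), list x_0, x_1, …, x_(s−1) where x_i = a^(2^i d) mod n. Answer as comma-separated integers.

n − 1 = 17740 = 2^2 · 4435, so s = 2 and d = 4435.
x_0 = 17^4435 mod 17741 = 5349.
x_1 = 5349^2 mod 17741 = 13309.

5349, 13309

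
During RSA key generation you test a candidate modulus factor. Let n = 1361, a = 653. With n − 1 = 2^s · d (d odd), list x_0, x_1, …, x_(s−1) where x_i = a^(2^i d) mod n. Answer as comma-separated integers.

n − 1 = 1360 = 2^4 · 85, so s = 4 and d = 85.
x_0 = 653^85 mod 1361 = 377.
x_1 = 377^2 mod 1361 = 585.
x_2 = 585^2 mod 1361 = 614.
x_3 = 614^2 mod 1361 = 1360.

377, 585, 614, 1360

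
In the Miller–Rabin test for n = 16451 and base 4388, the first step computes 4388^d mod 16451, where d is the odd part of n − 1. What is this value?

n − 1 = 16450 = 2^1 · 8225, so s = 1 and d = 8225.
4388^8225 mod 16451 = 1.

1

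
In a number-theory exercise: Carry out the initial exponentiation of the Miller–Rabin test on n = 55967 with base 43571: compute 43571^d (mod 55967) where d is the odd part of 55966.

n − 1 = 55966 = 2^1 · 27983, so s = 1 and d = 27983.
By repeated squaring, 43571^27983 ≡ 1 (mod 55967).

1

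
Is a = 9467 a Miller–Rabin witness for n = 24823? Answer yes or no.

yes

n − 1 = 24822 = 2^1 · 12411, so s = 1 and d = 12411.
x_0 = 9467^12411 mod 24823 = 9776.
x_0 ∉ {1, 24822} and s = 1, so 9467 is a Miller–Rabin witness and 24823 is composite.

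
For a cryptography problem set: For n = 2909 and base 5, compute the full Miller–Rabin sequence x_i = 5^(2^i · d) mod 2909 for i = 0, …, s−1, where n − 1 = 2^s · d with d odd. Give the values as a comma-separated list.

n − 1 = 2908 = 2^2 · 727, so s = 2 and d = 727.
x_0 = 5^727 mod 2909 = 1.
x_1 = 1^2 mod 2909 = 1.

1, 1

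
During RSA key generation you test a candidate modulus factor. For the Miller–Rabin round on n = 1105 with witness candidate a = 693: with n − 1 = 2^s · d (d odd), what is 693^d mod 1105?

n − 1 = 1104 = 2^4 · 69, so s = 4 and d = 69.
Repeated squaring mod 1105: 693^1 ≡ 693, 693^2 ≡ 679, 693^4 ≡ 256, 693^8 ≡ 341, 693^16 ≡ 256, 693^32 ≡ 341, 693^64 ≡ 256.
69 = 64 + 4 + 1, so 693^69 ≡ 256·256·693 ≡ 948 (mod 1105).

948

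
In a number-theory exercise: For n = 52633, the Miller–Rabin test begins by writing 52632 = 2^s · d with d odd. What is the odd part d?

6579

Halving: 52632 → 26316 → 13158 → 6579; 6579 is odd.
So 52632 = 2^3 · 6579.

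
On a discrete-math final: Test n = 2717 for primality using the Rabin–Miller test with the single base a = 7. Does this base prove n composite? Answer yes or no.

yes

n − 1 = 2716 = 2^2 · 679, so s = 2 and d = 679.
Repeated squaring mod 2717: 7^1 ≡ 7, 7^2 ≡ 49, 7^4 ≡ 2401, 7^8 ≡ 2044, 7^16 ≡ 1907, 7^32 ≡ 1303, 7^64 ≡ 2401, 7^128 ≡ 2044, 7^256 ≡ 1907, 7^512 ≡ 1303.
679 = 512 + 128 + 32 + 4 + 2 + 1, so 7^679 ≡ 1303·2044·1303·2401·49·7 ≡ 2021 (mod 2717).
x_0 = 7^679 mod 2717 = 2021.
x_0 is neither 1 nor 2716, so continue squaring.
x_1 = 2021^2 mod 2717 = 790.
Reached i = s−1 = 1 without hitting −1: 7 is a Miller–Rabin witness and 2717 is composite.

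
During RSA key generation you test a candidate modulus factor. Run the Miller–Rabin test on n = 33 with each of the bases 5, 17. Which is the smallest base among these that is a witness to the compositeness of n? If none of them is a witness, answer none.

5

n − 1 = 32 = 2^5 · 1, so s = 5 and d = 1.
Base 5: x_0 = 5^1 mod 33 = 5. x_0 is neither 1 nor 32, so continue squaring. x_1 = 5^2 mod 33 = 25. x_2 = 25^2 mod 33 = 31. x_3 = 31^2 mod 33 = 4. x_4 = 4^2 mod 33 = 16. Reached i = s−1 = 4 without hitting −1: 5 is a Miller–Rabin witness and 33 is composite.
Base 17: x_0 = 17^1 mod 33 = 17. x_0 is neither 1 nor 32, so continue squaring. x_1 = 17^2 mod 33 = 25. x_2 = 25^2 mod 33 = 31. x_3 = 31^2 mod 33 = 4. x_4 = 4^2 mod 33 = 16. Reached i = s−1 = 4 without hitting −1: 17 is a Miller–Rabin witness and 33 is composite.
The smallest witness among the given bases is 5.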